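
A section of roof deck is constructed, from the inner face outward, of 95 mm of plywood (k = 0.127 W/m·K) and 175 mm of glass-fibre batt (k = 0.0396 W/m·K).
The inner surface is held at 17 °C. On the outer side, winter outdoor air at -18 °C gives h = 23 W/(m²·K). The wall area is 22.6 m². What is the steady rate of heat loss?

Q ≈ 152 W

Model the wall as resistances in series:
R_plywood = L/(kA) = 0.095/(0.127×22.6) = 0.0331 K/W
R_glass-fibre batt = L/(kA) = 0.175/(0.0396×22.6) = 0.1955 K/W
R_outer film = 1/(h_o·A) = 1/(23×22.6) = 0.001924 K/W
R_total = 0.2306 K/W
Q = ΔT / R_total = 35 / 0.2306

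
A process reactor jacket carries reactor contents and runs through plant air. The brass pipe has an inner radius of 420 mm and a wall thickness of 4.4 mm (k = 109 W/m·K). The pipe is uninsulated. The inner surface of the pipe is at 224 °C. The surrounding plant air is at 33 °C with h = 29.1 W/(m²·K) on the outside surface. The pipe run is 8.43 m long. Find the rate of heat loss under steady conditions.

Cylindrical conduction, so R = ln(r₂/r₁)/(2πkL) per layer, in series:
R_brass pipe wall = ln(424.4/420)/(2π×109×8.43) = 1.805×10^-6 K/W
R_outer film = 1/(h_o·2πr_oL) = 1/(29.1×2π×0.4244×8.43) = 0.001529 K/W
R_total = 0.001531 K/W
Q = ΔT/R_total = 191/0.001531

Q ≈ 125000 W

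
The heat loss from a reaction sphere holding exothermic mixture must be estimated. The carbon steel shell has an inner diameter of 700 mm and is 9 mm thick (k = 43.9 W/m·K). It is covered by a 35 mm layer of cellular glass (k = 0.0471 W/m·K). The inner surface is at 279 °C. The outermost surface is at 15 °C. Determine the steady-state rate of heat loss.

Radial (spherical) resistances in series:
R_carbon steel shell = (1/0.35 − 1/0.359)/(4π×43.9) = 1.298×10^-4 K/W
R_cellular glass = (1/0.359 − 1/0.394)/(4π×0.0471) = 0.4181 K/W
R_total = 0.4182 K/W
Q = ΔT/R_total = 264/0.4182

Q ≈ 631 W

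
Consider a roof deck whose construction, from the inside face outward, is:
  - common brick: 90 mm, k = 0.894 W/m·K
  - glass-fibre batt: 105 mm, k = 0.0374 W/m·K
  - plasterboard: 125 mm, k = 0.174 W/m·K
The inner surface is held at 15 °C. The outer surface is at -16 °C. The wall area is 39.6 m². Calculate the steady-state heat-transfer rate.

Thermal resistances in series:
R_common brick = L/(kA) = 0.09/(0.894×39.6) = 0.002542 K/W
R_glass-fibre batt = L/(kA) = 0.105/(0.0374×39.6) = 0.0709 K/W
R_plasterboard = L/(kA) = 0.125/(0.174×39.6) = 0.01814 K/W
R_total = 0.09158 K/W
Q = ΔT / R_total = 31 / 0.09158

Q ≈ 339 W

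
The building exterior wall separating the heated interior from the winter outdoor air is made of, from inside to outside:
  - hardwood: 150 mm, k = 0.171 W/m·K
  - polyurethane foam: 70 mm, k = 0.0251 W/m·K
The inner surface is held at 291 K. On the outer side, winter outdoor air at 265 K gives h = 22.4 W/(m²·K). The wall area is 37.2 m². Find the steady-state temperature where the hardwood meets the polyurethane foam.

T ≈ 285 K

Using the resistance-network approach (series):
R_hardwood = L/(kA) = 0.15/(0.171×37.2) = 0.02358 K/W
R_polyurethane foam = L/(kA) = 0.07/(0.0251×37.2) = 0.07497 K/W
R_outer film = 1/(h_o·A) = 1/(22.4×37.2) = 0.0012 K/W
R_total = 0.09975 K/W;  Q = ΔT/R_total = 26/0.09975 = 260.7 W
T_interface = T_inner − Q·ΣR(inner→interface) = 291 − 261×0.02358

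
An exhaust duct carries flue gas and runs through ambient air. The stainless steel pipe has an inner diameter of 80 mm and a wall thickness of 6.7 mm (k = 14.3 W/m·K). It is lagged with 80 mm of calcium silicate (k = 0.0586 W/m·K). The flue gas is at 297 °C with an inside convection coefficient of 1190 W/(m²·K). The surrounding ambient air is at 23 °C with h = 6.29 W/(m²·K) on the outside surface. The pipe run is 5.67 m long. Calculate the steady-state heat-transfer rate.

Q ≈ 533 W

Cylindrical conduction, so R = ln(r₂/r₁)/(2πkL) per layer, in series:
R_inner film = 1/(h_i·2πr₁L) = 1/(1190×2π×0.04×5.67) = 5.897×10^-4 K/W
R_stainless steel pipe wall = ln(46.7/40)/(2π×14.3×5.67) = 3.04×10^-4 K/W
R_calcium silicate = ln(126.7/46.7)/(2π×0.0586×5.67) = 0.4781 K/W
R_outer film = 1/(h_o·2πr_oL) = 1/(6.29×2π×0.1267×5.67) = 0.03522 K/W
R_total = 0.5142 K/W
Q = ΔT/R_total = 274/0.5142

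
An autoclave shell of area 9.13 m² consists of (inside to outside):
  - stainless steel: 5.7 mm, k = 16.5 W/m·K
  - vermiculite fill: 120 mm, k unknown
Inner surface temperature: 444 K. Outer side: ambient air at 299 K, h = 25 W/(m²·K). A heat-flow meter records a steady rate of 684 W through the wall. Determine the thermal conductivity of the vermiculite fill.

Thermal resistances in series:
R_stainless steel = L/(kA) = 0.0057/(16.5×9.13) = 3.784×10^-5 K/W
R_outer film = 1/(h_o·A) = 1/(25×9.13) = 0.004381 K/W
Sum of known resistances R_other = 0.004419 K/W
Total R = ΔT/Q = 145/684 = 0.212 K/W
R_vermiculite fill = R_total − R_other = 0.2076 K/W
k = L/(R·A) = 0.12/(0.2076×9.13)

k ≈ 0.0633 W/(m·K)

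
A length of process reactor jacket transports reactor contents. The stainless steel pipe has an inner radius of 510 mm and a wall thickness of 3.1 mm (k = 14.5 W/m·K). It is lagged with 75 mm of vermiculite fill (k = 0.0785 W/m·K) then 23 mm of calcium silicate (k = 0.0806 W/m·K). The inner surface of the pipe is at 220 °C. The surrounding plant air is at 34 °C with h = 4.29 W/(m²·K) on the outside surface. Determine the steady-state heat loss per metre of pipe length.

Cylindrical conduction, so R = ln(r₂/r₁)/(2πkL) per layer, in series:
R_stainless steel pipe wall = ln(513.1/510)/(2π×14.5×1) = 6.652×10^-5 K/W
R_vermiculite fill = ln(588.1/513.1)/(2π×0.0785×1) = 0.2766 K/W
R_calcium silicate = ln(611.1/588.1)/(2π×0.0806×1) = 0.07575 K/W
R_outer film = 1/(h_o·2πr_oL) = 1/(4.29×2π×0.6111×1) = 0.06071 K/W
R_total = 0.4131 K/W
Q = ΔT/R_total = 186/0.4131

q′ ≈ 450 W/m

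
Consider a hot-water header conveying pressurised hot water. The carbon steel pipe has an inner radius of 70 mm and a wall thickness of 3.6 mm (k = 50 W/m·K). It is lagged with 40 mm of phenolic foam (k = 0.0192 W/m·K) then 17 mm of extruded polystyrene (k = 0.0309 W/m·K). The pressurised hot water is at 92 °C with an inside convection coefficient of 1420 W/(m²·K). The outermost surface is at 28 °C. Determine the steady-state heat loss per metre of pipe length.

q′ ≈ 14.8 W/m

Treating each annulus and film as a series resistance:
R_inner film = 1/(h_i·2πr₁L) = 1/(1420×2π×0.07×1) = 0.001601 K/W
R_carbon steel pipe wall = ln(73.6/70)/(2π×50×1) = 1.596×10^-4 K/W
R_phenolic foam = ln(113.6/73.6)/(2π×0.0192×1) = 3.598 K/W
R_extruded polystyrene = ln(130.6/113.6)/(2π×0.0309×1) = 0.7183 K/W
R_total = 4.318 K/W
Q = ΔT/R_total = 64/4.318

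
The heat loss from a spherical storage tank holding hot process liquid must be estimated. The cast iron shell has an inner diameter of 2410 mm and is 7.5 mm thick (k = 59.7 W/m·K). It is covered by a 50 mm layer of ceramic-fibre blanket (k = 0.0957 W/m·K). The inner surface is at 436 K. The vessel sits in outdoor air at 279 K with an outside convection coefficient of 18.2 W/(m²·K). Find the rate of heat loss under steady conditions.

Q ≈ 5250 W

Each spherical layer contributes R = (1/r_i − 1/r_o)/(4πk):
R_cast iron shell = (1/1.205 − 1/1.2125)/(4π×59.7) = 6.842×10^-6 K/W
R_ceramic-fibre blanket = (1/1.2125 − 1/1.2625)/(4π×0.0957) = 0.02716 K/W
R_outer film = 1/(h·4πr_o²) = 1/(18.2×4π×1.2625²) = 0.002743 K/W
R_total = 0.02991 K/W
Q = ΔT/R_total = 157/0.02991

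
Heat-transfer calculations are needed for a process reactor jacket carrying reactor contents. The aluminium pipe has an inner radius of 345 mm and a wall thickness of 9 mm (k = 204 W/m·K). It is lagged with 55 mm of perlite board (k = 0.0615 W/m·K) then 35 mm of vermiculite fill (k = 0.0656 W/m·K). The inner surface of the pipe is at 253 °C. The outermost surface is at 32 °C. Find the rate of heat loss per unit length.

q′ ≈ 386 W/m

Per-layer cylindrical resistances, series-summed:
R_aluminium pipe wall = ln(354/345)/(2π×204×1) = 2.009×10^-5 K/W
R_perlite board = ln(409/354)/(2π×0.0615×1) = 0.3737 K/W
R_vermiculite fill = ln(444/409)/(2π×0.0656×1) = 0.1992 K/W
R_total = 0.573 K/W
Q = ΔT/R_total = 221/0.573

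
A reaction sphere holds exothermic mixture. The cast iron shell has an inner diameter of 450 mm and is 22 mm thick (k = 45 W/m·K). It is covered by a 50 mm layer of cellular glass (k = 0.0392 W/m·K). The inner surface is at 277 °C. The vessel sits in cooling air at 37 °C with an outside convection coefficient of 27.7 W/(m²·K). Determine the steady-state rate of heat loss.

Spherical conduction: R = (1/r_in − 1/r_out)/(4πk) per layer; series-sum.
R_cast iron shell = (1/0.225 − 1/0.247)/(4π×45) = 7×10^-4 K/W
R_cellular glass = (1/0.247 − 1/0.297)/(4π×0.0392) = 1.384 K/W
R_outer film = 1/(h·4πr_o²) = 1/(27.7×4π×0.297²) = 0.03257 K/W
R_total = 1.417 K/W
Q = ΔT/R_total = 240/1.417

Q ≈ 169 W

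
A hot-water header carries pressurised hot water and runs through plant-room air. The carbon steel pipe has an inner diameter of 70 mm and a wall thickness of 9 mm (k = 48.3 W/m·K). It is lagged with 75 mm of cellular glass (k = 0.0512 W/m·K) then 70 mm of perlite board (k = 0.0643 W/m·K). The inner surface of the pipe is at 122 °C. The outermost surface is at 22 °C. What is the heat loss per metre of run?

Radial resistances (cylindrical: R_cond = ln(r_o/r_i)/(2πkL), R_conv = 1/(h·2πrL)):
R_carbon steel pipe wall = ln(44/35)/(2π×48.3×1) = 7.541×10^-4 K/W
R_cellular glass = ln(119/44)/(2π×0.0512×1) = 3.093 K/W
R_perlite board = ln(189/119)/(2π×0.0643×1) = 1.145 K/W
R_total = 4.239 K/W
Q = ΔT/R_total = 100/4.239

q′ ≈ 23.6 W/m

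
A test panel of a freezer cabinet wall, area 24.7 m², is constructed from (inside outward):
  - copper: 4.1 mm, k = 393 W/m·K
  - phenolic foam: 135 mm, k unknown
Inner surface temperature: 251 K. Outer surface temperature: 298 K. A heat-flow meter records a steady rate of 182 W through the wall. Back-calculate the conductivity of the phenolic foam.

Thermal resistances in series:
R_copper = L/(kA) = 0.0041/(393×24.7) = 4.224×10^-7 K/W
Sum of known resistances R_other = 4.224×10^-7 K/W
Total R = ΔT/Q = 47/182 = 0.2582 K/W
R_phenolic foam = R_total − R_other = 0.2582 K/W
k = L/(R·A) = 0.135/(0.2582×24.7)

k ≈ 0.0212 W/(m·K)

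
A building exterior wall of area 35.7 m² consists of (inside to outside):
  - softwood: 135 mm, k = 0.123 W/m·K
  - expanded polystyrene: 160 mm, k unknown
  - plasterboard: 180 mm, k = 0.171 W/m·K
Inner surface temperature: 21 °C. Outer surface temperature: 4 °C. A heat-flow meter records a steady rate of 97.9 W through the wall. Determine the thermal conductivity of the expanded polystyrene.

k ≈ 0.0395 W/(m·K)

Thermal resistances in series:
R_softwood = L/(kA) = 0.135/(0.123×35.7) = 0.03074 K/W
R_plasterboard = L/(kA) = 0.18/(0.171×35.7) = 0.02949 K/W
Sum of known resistances R_other = 0.06023 K/W
Total R = ΔT/Q = 17/97.9 = 0.1736 K/W
R_expanded polystyrene = R_total − R_other = 0.1134 K/W
k = L/(R·A) = 0.16/(0.1134×35.7)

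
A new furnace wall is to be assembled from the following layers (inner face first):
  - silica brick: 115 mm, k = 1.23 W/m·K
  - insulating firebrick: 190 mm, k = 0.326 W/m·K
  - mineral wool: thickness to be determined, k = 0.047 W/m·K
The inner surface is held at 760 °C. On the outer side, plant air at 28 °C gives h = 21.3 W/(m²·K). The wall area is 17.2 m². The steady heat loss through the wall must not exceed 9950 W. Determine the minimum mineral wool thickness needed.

Treating each layer as a thermal resistance in series:
R_silica brick = L/(kA) = 0.115/(1.23×17.2) = 0.005436 K/W
R_insulating firebrick = L/(kA) = 0.19/(0.326×17.2) = 0.03389 K/W
R_outer film = 1/(h_o·A) = 1/(21.3×17.2) = 0.00273 K/W
Sum of the known resistances R_other = 0.04205 K/W
Required total resistance R_tot = ΔT/Q_allow = 732/9950 = 0.07357 K/W
R_mineral wool = R_tot − R_other = 0.03152 K/W
L = R·k·A = 0.03152×0.047×17.2

L ≈ 25.5 mm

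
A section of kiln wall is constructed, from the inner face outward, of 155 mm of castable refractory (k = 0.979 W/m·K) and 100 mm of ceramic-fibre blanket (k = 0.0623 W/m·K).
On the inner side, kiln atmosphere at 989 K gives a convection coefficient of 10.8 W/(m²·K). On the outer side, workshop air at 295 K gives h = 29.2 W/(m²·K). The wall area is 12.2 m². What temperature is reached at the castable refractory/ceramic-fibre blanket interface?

Thermal resistances in series:
R_inner film = 1/(h_i·A) = 1/(10.8×12.2) = 0.00759 K/W
R_castable refractory = L/(kA) = 0.155/(0.979×12.2) = 0.01298 K/W
R_ceramic-fibre blanket = L/(kA) = 0.1/(0.0623×12.2) = 0.1316 K/W
R_outer film = 1/(h_o·A) = 1/(29.2×12.2) = 0.002807 K/W
R_total = 0.1549 K/W;  Q = ΔT/R_total = 694/0.1549 = 4479 W
T_interface = T_inner − Q·ΣR(inner→interface) = 989 − 4480×0.02057

T ≈ 897 K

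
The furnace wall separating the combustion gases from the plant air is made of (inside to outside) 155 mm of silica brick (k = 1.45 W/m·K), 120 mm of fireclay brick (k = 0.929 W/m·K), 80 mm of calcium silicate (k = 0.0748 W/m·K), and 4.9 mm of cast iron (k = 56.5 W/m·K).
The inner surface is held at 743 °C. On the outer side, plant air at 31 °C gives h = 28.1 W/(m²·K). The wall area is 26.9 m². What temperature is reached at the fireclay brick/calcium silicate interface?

Using the resistance-network approach (series):
R_silica brick = L/(kA) = 0.155/(1.45×26.9) = 0.003974 K/W
R_fireclay brick = L/(kA) = 0.12/(0.929×26.9) = 0.004802 K/W
R_calcium silicate = L/(kA) = 0.08/(0.0748×26.9) = 0.03976 K/W
R_cast iron = L/(kA) = 0.0049/(56.5×26.9) = 3.224×10^-6 K/W
R_outer film = 1/(h_o·A) = 1/(28.1×26.9) = 0.001323 K/W
R_total = 0.04986 K/W;  Q = ΔT/R_total = 712/0.04986 = 14280 W
T_interface = T_inner − Q·ΣR(inner→interface) = 743 − 14300×0.008776

T ≈ 618 °C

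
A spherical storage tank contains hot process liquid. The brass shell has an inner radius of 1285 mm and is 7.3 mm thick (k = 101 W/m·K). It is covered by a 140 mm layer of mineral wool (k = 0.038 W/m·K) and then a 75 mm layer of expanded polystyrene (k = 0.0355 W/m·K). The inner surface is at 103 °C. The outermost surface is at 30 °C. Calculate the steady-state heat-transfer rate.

Q ≈ 309 W

For a spherical shell R = (1/r₁ − 1/r₂)/(4πk); film R = 1/(h·4πr²). In series:
R_brass shell = (1/1.285 − 1/1.2923)/(4π×101) = 3.464×10^-6 K/W
R_mineral wool = (1/1.2923 − 1/1.4323)/(4π×0.038) = 0.1584 K/W
R_expanded polystyrene = (1/1.4323 − 1/1.5073)/(4π×0.0355) = 0.07787 K/W
R_total = 0.2363 K/W
Q = ΔT/R_total = 73/0.2363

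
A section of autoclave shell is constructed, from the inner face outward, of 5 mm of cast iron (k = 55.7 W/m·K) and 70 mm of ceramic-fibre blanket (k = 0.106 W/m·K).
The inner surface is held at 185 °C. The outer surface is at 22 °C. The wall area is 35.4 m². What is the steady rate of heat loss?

Series thermal resistances:
R_cast iron = L/(kA) = 0.005/(55.7×35.4) = 2.536×10^-6 K/W
R_ceramic-fibre blanket = L/(kA) = 0.07/(0.106×35.4) = 0.01865 K/W
R_total = 0.01866 K/W
Q = ΔT / R_total = 163 / 0.01866

Q ≈ 8740 W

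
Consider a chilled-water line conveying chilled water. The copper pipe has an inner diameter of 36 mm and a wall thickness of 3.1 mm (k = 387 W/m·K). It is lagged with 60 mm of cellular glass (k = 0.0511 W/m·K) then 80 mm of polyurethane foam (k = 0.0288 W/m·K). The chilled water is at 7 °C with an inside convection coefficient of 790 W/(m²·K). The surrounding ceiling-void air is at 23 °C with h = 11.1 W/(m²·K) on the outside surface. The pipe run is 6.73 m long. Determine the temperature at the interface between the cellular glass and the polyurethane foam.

Treating each annulus and film as a series resistance:
R_inner film = 1/(h_i·2πr₁L) = 1/(790×2π×0.018×6.73) = 0.001663 K/W
R_copper pipe wall = ln(21.1/18)/(2π×387×6.73) = 9.71×10^-6 K/W
R_cellular glass = ln(81.1/21.1)/(2π×0.0511×6.73) = 0.6231 K/W
R_polyurethane foam = ln(161.1/81.1)/(2π×0.0288×6.73) = 0.5636 K/W
R_outer film = 1/(h_o·2πr_oL) = 1/(11.1×2π×0.1611×6.73) = 0.01322 K/W
R_total = 1.202 K/W
Q = ΔT/R_total = 16/1.202
Q = 13.3 W
T_interface = T_inner + Q·ΣR(inner→interface) = 7 + 13.3×0.6248

T ≈ 15.3 °C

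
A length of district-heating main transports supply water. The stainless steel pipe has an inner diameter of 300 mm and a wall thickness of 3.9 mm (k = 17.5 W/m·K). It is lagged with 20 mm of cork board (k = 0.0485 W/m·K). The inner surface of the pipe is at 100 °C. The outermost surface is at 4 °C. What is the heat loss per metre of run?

Cylindrical conduction, so R = ln(r₂/r₁)/(2πkL) per layer, in series:
R_stainless steel pipe wall = ln(153.9/150)/(2π×17.5×1) = 2.334×10^-4 K/W
R_cork board = ln(173.9/153.9)/(2π×0.0485×1) = 0.4009 K/W
R_total = 0.4012 K/W
Q = ΔT/R_total = 96/0.4012

q′ ≈ 239 W/m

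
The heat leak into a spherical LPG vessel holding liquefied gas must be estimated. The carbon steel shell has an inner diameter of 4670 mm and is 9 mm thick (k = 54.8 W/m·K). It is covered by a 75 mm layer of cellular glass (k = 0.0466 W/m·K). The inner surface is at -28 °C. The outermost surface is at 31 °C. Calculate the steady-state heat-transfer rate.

Spherical conduction: R = (1/r_in − 1/r_out)/(4πk) per layer; series-sum.
R_carbon steel shell = (1/2.335 − 1/2.344)/(4π×54.8) = 2.388×10^-6 K/W
R_cellular glass = (1/2.344 − 1/2.419)/(4π×0.0466) = 0.02259 K/W
R_total = 0.02259 K/W
Q = ΔT/R_total = 59/0.02259

Q ≈ 2610 W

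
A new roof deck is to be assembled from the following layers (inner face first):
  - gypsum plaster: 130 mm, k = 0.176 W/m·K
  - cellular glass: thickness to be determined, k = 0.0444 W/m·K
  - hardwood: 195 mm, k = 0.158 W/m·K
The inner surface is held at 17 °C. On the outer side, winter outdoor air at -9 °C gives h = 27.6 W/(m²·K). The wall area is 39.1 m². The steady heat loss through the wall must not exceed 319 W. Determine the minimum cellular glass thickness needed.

L ≈ 52.3 mm

Using the resistance-network approach (series):
R_gypsum plaster = L/(kA) = 0.13/(0.176×39.1) = 0.01889 K/W
R_hardwood = L/(kA) = 0.195/(0.158×39.1) = 0.03156 K/W
R_outer film = 1/(h_o·A) = 1/(27.6×39.1) = 9.266×10^-4 K/W
Sum of the known resistances R_other = 0.05138 K/W
Required total resistance R_tot = ΔT/Q_allow = 26/319 = 0.0815 K/W
R_cellular glass = R_tot − R_other = 0.03012 K/W
L = R·k·A = 0.03012×0.0444×39.1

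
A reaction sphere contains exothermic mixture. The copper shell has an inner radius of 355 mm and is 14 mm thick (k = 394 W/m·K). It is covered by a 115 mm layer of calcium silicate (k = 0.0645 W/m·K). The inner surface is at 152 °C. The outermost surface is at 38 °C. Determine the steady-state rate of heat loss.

Spherical conduction: R = (1/r_in − 1/r_out)/(4πk) per layer; series-sum.
R_copper shell = (1/0.355 − 1/0.369)/(4π×394) = 2.159×10^-5 K/W
R_calcium silicate = (1/0.369 − 1/0.484)/(4π×0.0645) = 0.7944 K/W
R_total = 0.7945 K/W
Q = ΔT/R_total = 114/0.7945

Q ≈ 143 W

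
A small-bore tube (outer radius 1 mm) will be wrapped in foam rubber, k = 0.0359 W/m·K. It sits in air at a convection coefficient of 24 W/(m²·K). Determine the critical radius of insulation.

For a cylinder r_cr = k/h = 0.0359/24
r_cr = 1.5 mm; since the bare radius (1 mm) is below r_cr, adding a thin layer of insulation will *increase* heat loss.

r_cr ≈ 1.5 mm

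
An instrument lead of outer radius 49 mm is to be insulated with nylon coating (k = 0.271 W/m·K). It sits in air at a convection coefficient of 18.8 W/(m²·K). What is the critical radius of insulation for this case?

r_cr ≈ 14.4 mm

For a cylinder r_cr = k/h = 0.271/18.8
r_cr = 14.4 mm; since the bare radius (49 mm) is above r_cr, any added insulation will reduce heat loss.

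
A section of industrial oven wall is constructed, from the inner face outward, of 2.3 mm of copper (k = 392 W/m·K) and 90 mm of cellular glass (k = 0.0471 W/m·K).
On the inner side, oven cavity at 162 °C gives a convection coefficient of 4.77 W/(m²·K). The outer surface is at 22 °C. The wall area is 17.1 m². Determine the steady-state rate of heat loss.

Q ≈ 1130 W

Model the wall as resistances in series:
R_inner film = 1/(h_i·A) = 1/(4.77×17.1) = 0.01226 K/W
R_copper = L/(kA) = 0.0023/(392×17.1) = 3.431×10^-7 K/W
R_cellular glass = L/(kA) = 0.09/(0.0471×17.1) = 0.1117 K/W
R_total = 0.124 K/W
Q = ΔT / R_total = 140 / 0.124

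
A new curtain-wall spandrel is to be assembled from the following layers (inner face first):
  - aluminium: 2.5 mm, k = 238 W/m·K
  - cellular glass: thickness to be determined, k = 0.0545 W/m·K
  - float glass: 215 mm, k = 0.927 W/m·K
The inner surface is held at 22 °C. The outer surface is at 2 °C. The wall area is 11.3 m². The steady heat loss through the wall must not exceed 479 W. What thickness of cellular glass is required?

L ≈ 13.1 mm

Thermal resistances in series:
R_aluminium = L/(kA) = 0.0025/(238×11.3) = 9.296×10^-7 K/W
R_float glass = L/(kA) = 0.215/(0.927×11.3) = 0.02052 K/W
Sum of the known resistances R_other = 0.02053 K/W
Required total resistance R_tot = ΔT/Q_allow = 20/479 = 0.04175 K/W
R_cellular glass = R_tot − R_other = 0.02123 K/W
L = R·k·A = 0.02123×0.0545×11.3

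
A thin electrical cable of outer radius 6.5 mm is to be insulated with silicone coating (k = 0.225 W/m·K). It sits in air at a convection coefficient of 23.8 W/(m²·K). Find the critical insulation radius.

For a cylinder r_cr = k/h = 0.225/23.8
r_cr = 9.45 mm; since the bare radius (6.5 mm) is below r_cr, adding a thin layer of insulation will *increase* heat loss.

r_cr ≈ 9.45 mm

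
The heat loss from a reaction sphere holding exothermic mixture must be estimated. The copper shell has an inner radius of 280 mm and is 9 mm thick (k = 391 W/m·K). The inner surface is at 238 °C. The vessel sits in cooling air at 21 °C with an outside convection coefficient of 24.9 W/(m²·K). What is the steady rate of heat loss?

For a spherical shell R = (1/r₁ − 1/r₂)/(4πk); film R = 1/(h·4πr²). In series:
R_copper shell = (1/0.28 − 1/0.289)/(4π×391) = 2.264×10^-5 K/W
R_outer film = 1/(h·4πr_o²) = 1/(24.9×4π×0.289²) = 0.03826 K/W
R_total = 0.03829 K/W
Q = ΔT/R_total = 217/0.03829

Q ≈ 5670 W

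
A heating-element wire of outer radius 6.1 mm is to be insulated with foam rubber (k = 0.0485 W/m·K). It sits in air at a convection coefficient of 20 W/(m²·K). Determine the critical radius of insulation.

For a cylinder r_cr = k/h = 0.0485/20
r_cr = 2.43 mm; since the bare radius (6.1 mm) is above r_cr, any added insulation will reduce heat loss.

r_cr ≈ 2.43 mm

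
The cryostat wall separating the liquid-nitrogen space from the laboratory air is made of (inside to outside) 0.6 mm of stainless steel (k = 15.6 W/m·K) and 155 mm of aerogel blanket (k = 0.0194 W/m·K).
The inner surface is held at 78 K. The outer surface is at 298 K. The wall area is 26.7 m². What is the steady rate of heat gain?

Q ≈ 735 W

Thermal resistances in series:
R_stainless steel = L/(kA) = 0.0006/(15.6×26.7) = 1.441×10^-6 K/W
R_aerogel blanket = L/(kA) = 0.155/(0.0194×26.7) = 0.2992 K/W
R_total = 0.2992 K/W
Q = ΔT / R_total = 220 / 0.2992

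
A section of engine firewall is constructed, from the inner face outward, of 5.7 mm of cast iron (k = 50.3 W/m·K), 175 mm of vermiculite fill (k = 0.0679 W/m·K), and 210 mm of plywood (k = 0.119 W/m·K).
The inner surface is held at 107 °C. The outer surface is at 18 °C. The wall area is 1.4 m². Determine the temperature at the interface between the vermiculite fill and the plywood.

Model the wall as resistances in series:
R_cast iron = L/(kA) = 0.0057/(50.3×1.4) = 8.094×10^-5 K/W
R_vermiculite fill = L/(kA) = 0.175/(0.0679×1.4) = 1.841 K/W
R_plywood = L/(kA) = 0.21/(0.119×1.4) = 1.261 K/W
R_total = 3.102 K/W;  Q = ΔT/R_total = 89/3.102 = 28.7 W
T_interface = T_inner − Q·ΣR(inner→interface) = 107 − 28.7×1.841

T ≈ 54.2 °C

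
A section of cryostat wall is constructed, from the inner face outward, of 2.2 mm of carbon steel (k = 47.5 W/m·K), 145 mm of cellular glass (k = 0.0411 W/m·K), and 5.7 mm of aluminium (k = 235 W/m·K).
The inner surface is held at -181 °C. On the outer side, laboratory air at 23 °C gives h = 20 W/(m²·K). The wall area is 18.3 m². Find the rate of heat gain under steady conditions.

Q ≈ 1040 W

Thermal resistances in series:
R_carbon steel = L/(kA) = 0.0022/(47.5×18.3) = 2.531×10^-6 K/W
R_cellular glass = L/(kA) = 0.145/(0.0411×18.3) = 0.1928 K/W
R_aluminium = L/(kA) = 0.0057/(235×18.3) = 1.325×10^-6 K/W
R_outer film = 1/(h_o·A) = 1/(20×18.3) = 0.002732 K/W
R_total = 0.1955 K/W
Q = ΔT / R_total = 204 / 0.1955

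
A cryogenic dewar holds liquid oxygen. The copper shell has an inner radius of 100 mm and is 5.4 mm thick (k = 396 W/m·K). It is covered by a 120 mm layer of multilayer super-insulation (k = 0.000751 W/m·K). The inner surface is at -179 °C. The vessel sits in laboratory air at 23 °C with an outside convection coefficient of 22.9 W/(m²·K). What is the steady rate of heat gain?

Radial (spherical) resistances in series:
R_copper shell = (1/0.1 − 1/0.1054)/(4π×396) = 1.03×10^-4 K/W
R_multilayer super-insulation = (1/0.1054 − 1/0.2254)/(4π×0.000751) = 535.2 K/W
R_outer film = 1/(h·4πr_o²) = 1/(22.9×4π×0.2254²) = 0.0684 K/W
R_total = 535.3 K/W
Q = ΔT/R_total = 202/535.3

Q ≈ 0.377 W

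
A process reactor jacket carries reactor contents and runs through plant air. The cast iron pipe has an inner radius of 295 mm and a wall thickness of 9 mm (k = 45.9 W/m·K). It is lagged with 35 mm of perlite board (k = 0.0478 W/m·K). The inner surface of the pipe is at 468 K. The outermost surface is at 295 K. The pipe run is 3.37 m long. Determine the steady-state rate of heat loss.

Q ≈ 1610 W

For a radial system each layer contributes R = ln(r_out/r_in)/(2πkL); films add R = 1/(hA).
R_cast iron pipe wall = ln(304/295)/(2π×45.9×3.37) = 3.092×10^-5 K/W
R_perlite board = ln(339/304)/(2π×0.0478×3.37) = 0.1077 K/W
R_total = 0.1077 K/W
Q = ΔT/R_total = 173/0.1077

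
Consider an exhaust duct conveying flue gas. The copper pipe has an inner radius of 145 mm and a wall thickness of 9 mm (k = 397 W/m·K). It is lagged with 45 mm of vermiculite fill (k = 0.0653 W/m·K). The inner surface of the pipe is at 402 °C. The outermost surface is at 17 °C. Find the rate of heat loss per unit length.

For a radial system each layer contributes R = ln(r_out/r_in)/(2πkL); films add R = 1/(hA).
R_copper pipe wall = ln(154/145)/(2π×397×1) = 2.414×10^-5 K/W
R_vermiculite fill = ln(199/154)/(2π×0.0653×1) = 0.6248 K/W
R_total = 0.6248 K/W
Q = ΔT/R_total = 385/0.6248

q′ ≈ 616 W/m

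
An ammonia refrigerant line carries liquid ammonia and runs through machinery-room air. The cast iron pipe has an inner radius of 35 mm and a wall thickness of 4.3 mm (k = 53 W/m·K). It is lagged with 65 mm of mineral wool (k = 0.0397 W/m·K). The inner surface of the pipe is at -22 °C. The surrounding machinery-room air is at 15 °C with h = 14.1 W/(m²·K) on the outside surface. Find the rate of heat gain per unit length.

Radial resistances (cylindrical: R_cond = ln(r_o/r_i)/(2πkL), R_conv = 1/(h·2πrL)):
R_cast iron pipe wall = ln(39.3/35)/(2π×53×1) = 3.48×10^-4 K/W
R_mineral wool = ln(104.3/39.3)/(2π×0.0397×1) = 3.913 K/W
R_outer film = 1/(h_o·2πr_oL) = 1/(14.1×2π×0.1043×1) = 0.1082 K/W
R_total = 4.021 K/W
Q = ΔT/R_total = 37/4.021

q′ ≈ 9.2 W/m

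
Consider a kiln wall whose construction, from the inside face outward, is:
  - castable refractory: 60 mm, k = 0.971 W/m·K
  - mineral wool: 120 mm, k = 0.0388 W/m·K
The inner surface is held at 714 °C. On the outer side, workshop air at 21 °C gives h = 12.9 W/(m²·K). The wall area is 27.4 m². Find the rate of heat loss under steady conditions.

Q ≈ 5870 W

Model the wall as resistances in series:
R_castable refractory = L/(kA) = 0.06/(0.971×27.4) = 0.002255 K/W
R_mineral wool = L/(kA) = 0.12/(0.0388×27.4) = 0.1129 K/W
R_outer film = 1/(h_o·A) = 1/(12.9×27.4) = 0.002829 K/W
R_total = 0.118 K/W
Q = ΔT / R_total = 693 / 0.118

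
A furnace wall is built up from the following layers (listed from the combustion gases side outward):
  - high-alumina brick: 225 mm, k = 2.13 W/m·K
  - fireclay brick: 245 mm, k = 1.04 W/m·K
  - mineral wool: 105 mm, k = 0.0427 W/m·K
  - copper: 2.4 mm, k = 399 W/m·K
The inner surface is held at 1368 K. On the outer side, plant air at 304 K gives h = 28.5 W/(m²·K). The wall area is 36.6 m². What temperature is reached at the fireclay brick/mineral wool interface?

Thermal resistances in series:
R_high-alumina brick = L/(kA) = 0.225/(2.13×36.6) = 0.002886 K/W
R_fireclay brick = L/(kA) = 0.245/(1.04×36.6) = 0.006437 K/W
R_mineral wool = L/(kA) = 0.105/(0.0427×36.6) = 0.06719 K/W
R_copper = L/(kA) = 0.0024/(399×36.6) = 1.643×10^-7 K/W
R_outer film = 1/(h_o·A) = 1/(28.5×36.6) = 9.587×10^-4 K/W
R_total = 0.07747 K/W;  Q = ΔT/R_total = 1064/0.07747 = 13730 W
T_interface = T_inner − Q·ΣR(inner→interface) = 1368 − 13700×0.009323

T ≈ 1240 K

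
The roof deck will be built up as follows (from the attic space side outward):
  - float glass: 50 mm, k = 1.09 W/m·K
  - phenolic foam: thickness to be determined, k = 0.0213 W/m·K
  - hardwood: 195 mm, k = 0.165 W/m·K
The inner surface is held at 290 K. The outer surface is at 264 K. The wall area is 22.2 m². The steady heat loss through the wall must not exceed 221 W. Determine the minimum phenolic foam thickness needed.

L ≈ 29.5 mm

Model the wall as resistances in series:
R_float glass = L/(kA) = 0.05/(1.09×22.2) = 0.002066 K/W
R_hardwood = L/(kA) = 0.195/(0.165×22.2) = 0.05324 K/W
Sum of the known resistances R_other = 0.0553 K/W
Required total resistance R_tot = ΔT/Q_allow = 26/221 = 0.1176 K/W
R_phenolic foam = R_tot − R_other = 0.06235 K/W
L = R·k·A = 0.06235×0.0213×22.2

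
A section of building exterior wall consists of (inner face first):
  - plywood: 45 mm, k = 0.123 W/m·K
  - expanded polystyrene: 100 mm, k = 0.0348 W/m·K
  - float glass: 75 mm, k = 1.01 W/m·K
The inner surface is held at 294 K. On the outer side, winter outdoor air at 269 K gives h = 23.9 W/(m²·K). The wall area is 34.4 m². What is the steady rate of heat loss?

Q ≈ 256 W

Using the resistance-network approach (series):
R_plywood = L/(kA) = 0.045/(0.123×34.4) = 0.01064 K/W
R_expanded polystyrene = L/(kA) = 0.1/(0.0348×34.4) = 0.08353 K/W
R_float glass = L/(kA) = 0.075/(1.01×34.4) = 0.002159 K/W
R_outer film = 1/(h_o·A) = 1/(23.9×34.4) = 0.001216 K/W
R_total = 0.09754 K/W
Q = ΔT / R_total = 25 / 0.09754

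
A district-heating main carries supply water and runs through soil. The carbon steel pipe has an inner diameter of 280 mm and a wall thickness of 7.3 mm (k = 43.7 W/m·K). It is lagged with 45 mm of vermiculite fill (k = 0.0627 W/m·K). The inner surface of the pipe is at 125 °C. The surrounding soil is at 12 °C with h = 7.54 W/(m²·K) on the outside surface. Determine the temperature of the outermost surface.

T ≈ 27.8 °C

Per-layer cylindrical resistances, series-summed:
R_carbon steel pipe wall = ln(147.3/140)/(2π×43.7×1) = 1.851×10^-4 K/W
R_vermiculite fill = ln(192.3/147.3)/(2π×0.0627×1) = 0.6767 K/W
R_outer film = 1/(h_o·2πr_oL) = 1/(7.54×2π×0.1923×1) = 0.1098 K/W
R_total = 0.7866 K/W
Q = ΔT/R_total = 113/0.7866
Q = 144 W/m
T_interface = T_inner − Q·ΣR(inner→interface) = 125 − 144×0.6769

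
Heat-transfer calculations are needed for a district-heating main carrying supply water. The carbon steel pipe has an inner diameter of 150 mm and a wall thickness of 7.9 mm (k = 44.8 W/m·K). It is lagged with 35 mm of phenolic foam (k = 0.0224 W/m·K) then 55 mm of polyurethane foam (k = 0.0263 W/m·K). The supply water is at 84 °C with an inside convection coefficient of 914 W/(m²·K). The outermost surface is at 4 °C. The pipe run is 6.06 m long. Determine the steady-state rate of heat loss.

For a radial system each layer contributes R = ln(r_out/r_in)/(2πkL); films add R = 1/(hA).
R_inner film = 1/(h_i·2πr₁L) = 1/(914×2π×0.075×6.06) = 3.831×10^-4 K/W
R_carbon steel pipe wall = ln(82.9/75)/(2π×44.8×6.06) = 5.871×10^-5 K/W
R_phenolic foam = ln(117.9/82.9)/(2π×0.0224×6.06) = 0.4129 K/W
R_polyurethane foam = ln(172.9/117.9)/(2π×0.0263×6.06) = 0.3823 K/W
R_total = 0.7957 K/W
Q = ΔT/R_total = 80/0.7957

Q ≈ 101 W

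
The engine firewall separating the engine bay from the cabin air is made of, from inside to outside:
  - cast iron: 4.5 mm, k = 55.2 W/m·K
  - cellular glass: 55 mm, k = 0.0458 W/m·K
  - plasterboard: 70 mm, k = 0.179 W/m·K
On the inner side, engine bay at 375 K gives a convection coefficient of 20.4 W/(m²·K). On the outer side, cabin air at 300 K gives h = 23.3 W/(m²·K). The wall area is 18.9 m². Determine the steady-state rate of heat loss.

Series thermal resistances:
R_inner film = 1/(h_i·A) = 1/(20.4×18.9) = 0.002594 K/W
R_cast iron = L/(kA) = 0.0045/(55.2×18.9) = 4.313×10^-6 K/W
R_cellular glass = L/(kA) = 0.055/(0.0458×18.9) = 0.06354 K/W
R_plasterboard = L/(kA) = 0.07/(0.179×18.9) = 0.02069 K/W
R_outer film = 1/(h_o·A) = 1/(23.3×18.9) = 0.002271 K/W
R_total = 0.0891 K/W
Q = ΔT / R_total = 75 / 0.0891

Q ≈ 842 W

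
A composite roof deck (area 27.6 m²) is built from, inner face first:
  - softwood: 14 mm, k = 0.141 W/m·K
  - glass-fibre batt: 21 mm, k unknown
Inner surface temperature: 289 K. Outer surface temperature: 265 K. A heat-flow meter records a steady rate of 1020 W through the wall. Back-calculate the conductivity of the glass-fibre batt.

Thermal resistances in series:
R_softwood = L/(kA) = 0.014/(0.141×27.6) = 0.003597 K/W
Sum of known resistances R_other = 0.003597 K/W
Total R = ΔT/Q = 24/1020 = 0.02353 K/W
R_glass-fibre batt = R_total − R_other = 0.01993 K/W
k = L/(R·A) = 0.021/(0.01993×27.6)

k ≈ 0.0382 W/(m·K)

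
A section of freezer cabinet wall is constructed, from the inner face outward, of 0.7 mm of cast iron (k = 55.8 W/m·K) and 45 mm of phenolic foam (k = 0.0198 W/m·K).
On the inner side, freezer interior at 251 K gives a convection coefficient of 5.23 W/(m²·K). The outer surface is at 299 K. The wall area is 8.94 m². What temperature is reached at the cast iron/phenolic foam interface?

Using the resistance-network approach (series):
R_inner film = 1/(h_i·A) = 1/(5.23×8.94) = 0.02139 K/W
R_cast iron = L/(kA) = 0.0007/(55.8×8.94) = 1.403×10^-6 K/W
R_phenolic foam = L/(kA) = 0.045/(0.0198×8.94) = 0.2542 K/W
R_total = 0.2756 K/W;  Q = ΔT/R_total = 48/0.2756 = 174.2 W
T_interface = T_inner + Q·ΣR(inner→interface) = 251 + 174×0.02139

T ≈ 255 K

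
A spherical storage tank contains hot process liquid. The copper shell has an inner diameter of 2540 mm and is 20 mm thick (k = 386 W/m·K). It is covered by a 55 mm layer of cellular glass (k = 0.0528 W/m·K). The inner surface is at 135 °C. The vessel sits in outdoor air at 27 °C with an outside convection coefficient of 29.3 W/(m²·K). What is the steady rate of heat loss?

Each spherical layer contributes R = (1/r_i − 1/r_o)/(4πk):
R_copper shell = (1/1.27 − 1/1.29)/(4π×386) = 2.517×10^-6 K/W
R_cellular glass = (1/1.29 − 1/1.345)/(4π×0.0528) = 0.04778 K/W
R_outer film = 1/(h·4πr_o²) = 1/(29.3×4π×1.345²) = 0.001501 K/W
R_total = 0.04928 K/W
Q = ΔT/R_total = 108/0.04928

Q ≈ 2190 W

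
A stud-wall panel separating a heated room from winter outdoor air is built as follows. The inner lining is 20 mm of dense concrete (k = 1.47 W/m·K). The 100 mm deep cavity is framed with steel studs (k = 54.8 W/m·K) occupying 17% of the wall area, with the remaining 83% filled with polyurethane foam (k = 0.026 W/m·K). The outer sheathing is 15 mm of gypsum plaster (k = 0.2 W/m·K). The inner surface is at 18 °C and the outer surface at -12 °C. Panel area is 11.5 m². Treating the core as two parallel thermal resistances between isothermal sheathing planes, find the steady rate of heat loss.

Sheathing layers in series; stud and cavity paths in parallel between them.
R_inner = 0.02/(1.47×11.5) = 0.001183 K/W
R_stud  = 0.1/(54.8×0.17×11.5) = 9.334×10^-4 K/W
R_cav   = 0.1/(0.026×0.83×11.5) = 0.4029 K/W
1/R_core = 1/R_stud + 1/R_cav → R_core = 9.313×10^-4 K/W
R_outer = 0.015/(0.2×11.5) = 0.006522 K/W
R_total = 0.008636 K/W
Q = ΔT/R_total = 30/0.008636

Q ≈ 3470 W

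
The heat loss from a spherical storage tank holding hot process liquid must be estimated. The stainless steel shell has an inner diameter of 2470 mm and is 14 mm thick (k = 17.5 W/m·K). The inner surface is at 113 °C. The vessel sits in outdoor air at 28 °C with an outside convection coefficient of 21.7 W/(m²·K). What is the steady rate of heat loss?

Q ≈ 35500 W

Each spherical layer contributes R = (1/r_i − 1/r_o)/(4πk):
R_stainless steel shell = (1/1.235 − 1/1.249)/(4π×17.5) = 4.127×10^-5 K/W
R_outer film = 1/(h·4πr_o²) = 1/(21.7×4π×1.249²) = 0.002351 K/W
R_total = 0.002392 K/W
Q = ΔT/R_total = 85/0.002392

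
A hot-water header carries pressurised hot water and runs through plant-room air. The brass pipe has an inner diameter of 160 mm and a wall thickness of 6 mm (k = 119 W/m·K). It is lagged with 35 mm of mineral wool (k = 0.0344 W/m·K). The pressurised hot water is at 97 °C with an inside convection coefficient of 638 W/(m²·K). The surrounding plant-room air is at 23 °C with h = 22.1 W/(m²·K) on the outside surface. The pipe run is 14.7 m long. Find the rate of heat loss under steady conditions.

Per-layer cylindrical resistances, series-summed:
R_inner film = 1/(h_i·2πr₁L) = 1/(638×2π×0.08×14.7) = 2.121×10^-4 K/W
R_brass pipe wall = ln(86/80)/(2π×119×14.7) = 6.58×10^-6 K/W
R_mineral wool = ln(121/86)/(2π×0.0344×14.7) = 0.1075 K/W
R_outer film = 1/(h_o·2πr_oL) = 1/(22.1×2π×0.121×14.7) = 0.004049 K/W
R_total = 0.1117 K/W
Q = ΔT/R_total = 74/0.1117

Q ≈ 662 W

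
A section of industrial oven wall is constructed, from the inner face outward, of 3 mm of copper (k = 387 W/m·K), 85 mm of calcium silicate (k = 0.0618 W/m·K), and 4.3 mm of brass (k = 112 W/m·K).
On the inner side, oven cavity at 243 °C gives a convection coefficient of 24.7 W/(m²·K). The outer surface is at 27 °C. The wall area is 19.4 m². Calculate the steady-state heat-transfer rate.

Q ≈ 2960 W

Thermal resistances in series:
R_inner film = 1/(h_i·A) = 1/(24.7×19.4) = 0.002087 K/W
R_copper = L/(kA) = 0.003/(387×19.4) = 3.996×10^-7 K/W
R_calcium silicate = L/(kA) = 0.085/(0.0618×19.4) = 0.0709 K/W
R_brass = L/(kA) = 0.0043/(112×19.4) = 1.979×10^-6 K/W
R_total = 0.07299 K/W
Q = ΔT / R_total = 216 / 0.07299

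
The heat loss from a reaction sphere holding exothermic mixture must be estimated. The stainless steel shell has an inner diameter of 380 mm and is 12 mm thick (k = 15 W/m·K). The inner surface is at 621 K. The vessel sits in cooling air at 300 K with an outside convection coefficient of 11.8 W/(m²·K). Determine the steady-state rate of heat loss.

Q ≈ 1920 W

Radial (spherical) resistances in series:
R_stainless steel shell = (1/0.19 − 1/0.202)/(4π×15) = 0.001659 K/W
R_outer film = 1/(h·4πr_o²) = 1/(11.8×4π×0.202²) = 0.1653 K/W
R_total = 0.1669 K/W
Q = ΔT/R_total = 321/0.1669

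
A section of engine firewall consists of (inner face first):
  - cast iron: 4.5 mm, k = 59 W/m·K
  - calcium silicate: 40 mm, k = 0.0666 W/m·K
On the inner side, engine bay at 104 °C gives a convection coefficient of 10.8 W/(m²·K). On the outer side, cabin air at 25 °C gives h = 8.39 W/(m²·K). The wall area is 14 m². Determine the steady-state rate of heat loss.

Q ≈ 1360 W

Series thermal resistances:
R_inner film = 1/(h_i·A) = 1/(10.8×14) = 0.006614 K/W
R_cast iron = L/(kA) = 0.0045/(59×14) = 5.448×10^-6 K/W
R_calcium silicate = L/(kA) = 0.04/(0.0666×14) = 0.0429 K/W
R_outer film = 1/(h_o·A) = 1/(8.39×14) = 0.008514 K/W
R_total = 0.05803 K/W
Q = ΔT / R_total = 79 / 0.05803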